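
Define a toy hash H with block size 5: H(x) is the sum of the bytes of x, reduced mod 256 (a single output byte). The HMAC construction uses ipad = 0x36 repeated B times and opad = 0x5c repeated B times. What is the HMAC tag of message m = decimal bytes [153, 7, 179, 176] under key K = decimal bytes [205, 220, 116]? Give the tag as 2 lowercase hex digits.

87

Key decimal bytes [205, 220, 116] = cd dc 74 is 3 bytes ≤ B = 5; zero-pad to 5 bytes: K' = cd dc 74 00 00.
K' ⊕ ipad = fb ea 42 36 36.  K' ⊕ opad = 91 80 28 5c 5c.
Inner input = (K'⊕ipad) ∥ m = fb ea 42 36 36 ∥ 99 07 b3 b0.
Inner hash: sum = 251+234+66+54+54+153+7+179+176 = 1174; mod 256 = 150 → 96.
Outer input = (K'⊕opad) ∥ inner = 91 80 28 5c 5c ∥ 96.
Outer hash (tag): sum = 145+128+40+92+92+150 = 647; mod 256 = 135 → 87.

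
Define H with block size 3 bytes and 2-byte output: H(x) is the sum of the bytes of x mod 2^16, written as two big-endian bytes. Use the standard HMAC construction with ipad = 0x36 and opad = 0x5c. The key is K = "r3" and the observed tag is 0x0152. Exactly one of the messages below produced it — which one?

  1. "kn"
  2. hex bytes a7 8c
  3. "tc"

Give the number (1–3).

1

Key "r3" = 72 33 is 2 bytes ≤ B = 3; zero-pad to 3 bytes: K' = 72 33 00.
K' ⊕ ipad = 44 05 36; K' ⊕ opad = 2e 6f 5c.
m1: inner = H(44 05 36 6b 6e) = 01 58; tag = H(2e 6f 5c 01 58) = 0152 ← matches
m2: inner = H(44 05 36 a7 8c) = 01 b2; tag = H(2e 6f 5c 01 b2) = 01ac
m3: inner = H(44 05 36 74 63) = 01 56; tag = H(2e 6f 5c 01 56) = 0150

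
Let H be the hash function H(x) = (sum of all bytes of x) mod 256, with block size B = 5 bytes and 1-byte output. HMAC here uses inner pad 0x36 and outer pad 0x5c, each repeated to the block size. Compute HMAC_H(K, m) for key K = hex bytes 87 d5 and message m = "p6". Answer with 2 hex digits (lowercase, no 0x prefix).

Key hex bytes 87 d5 is 2 bytes ≤ B = 5; zero-pad to 5 bytes: K' = 87 d5 00 00 00.
K' ⊕ ipad = b1 e3 36 36 36.  K' ⊕ opad = db 89 5c 5c 5c.
Inner input = (K'⊕ipad) ∥ m = b1 e3 36 36 36 ∥ 70 36.
Inner hash: sum = 177+227+54+54+54+112+54 = 732; mod 256 = 220 → dc.
Outer input = (K'⊕opad) ∥ inner = db 89 5c 5c 5c ∥ dc.
Outer hash (tag): sum = 219+137+92+92+92+220 = 852; mod 256 = 84 → 54.

54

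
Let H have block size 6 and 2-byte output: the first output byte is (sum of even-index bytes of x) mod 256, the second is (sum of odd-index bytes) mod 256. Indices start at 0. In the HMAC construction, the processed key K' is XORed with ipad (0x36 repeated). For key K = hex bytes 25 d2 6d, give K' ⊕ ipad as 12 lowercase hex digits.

13e45b363636

Key hex bytes 25 d2 6d is 3 bytes ≤ B = 6; zero-pad to 6 bytes: K' = 25 d2 6d 00 00 00.
XOR each byte with 0x36: 25⊕36=13, d2⊕36=e4, 6d⊕36=5b, 00⊕36=36, 00⊕36=36, 00⊕36=36.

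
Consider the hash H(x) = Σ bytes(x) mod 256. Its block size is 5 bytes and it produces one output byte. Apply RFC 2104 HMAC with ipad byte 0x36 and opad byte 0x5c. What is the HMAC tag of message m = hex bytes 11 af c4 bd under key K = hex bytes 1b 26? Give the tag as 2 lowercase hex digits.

Key hex bytes 1b 26 is 2 bytes ≤ B = 5; zero-pad to 5 bytes: K' = 1b 26 00 00 00.
K' ⊕ ipad = 2d 10 36 36 36.  K' ⊕ opad = 47 7a 5c 5c 5c.
Inner input = (K'⊕ipad) ∥ m = 2d 10 36 36 36 ∥ 11 af c4 bd.
Inner hash: sum = 45+16+54+54+54+17+175+196+189 = 800; mod 256 = 32 → 20.
Outer input = (K'⊕opad) ∥ inner = 47 7a 5c 5c 5c ∥ 20.
Outer hash (tag): sum = 71+122+92+92+92+32 = 501; mod 256 = 245 → f5.

f5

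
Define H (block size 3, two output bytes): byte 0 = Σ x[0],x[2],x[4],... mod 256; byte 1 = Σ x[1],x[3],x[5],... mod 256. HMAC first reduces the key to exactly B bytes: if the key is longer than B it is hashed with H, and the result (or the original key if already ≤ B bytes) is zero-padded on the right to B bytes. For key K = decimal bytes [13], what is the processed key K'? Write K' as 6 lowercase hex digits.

Key decimal bytes [13] = 0d is 1 byte ≤ B = 3; zero-pad to 3 bytes: K' = 0d 00 00.

0d0000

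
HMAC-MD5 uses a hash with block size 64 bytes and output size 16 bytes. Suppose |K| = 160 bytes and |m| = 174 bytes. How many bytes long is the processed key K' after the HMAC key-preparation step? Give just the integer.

Key is 160 > 64 bytes, so it is hashed to 16 bytes then zero-padded to 64: |K'| = 64.

64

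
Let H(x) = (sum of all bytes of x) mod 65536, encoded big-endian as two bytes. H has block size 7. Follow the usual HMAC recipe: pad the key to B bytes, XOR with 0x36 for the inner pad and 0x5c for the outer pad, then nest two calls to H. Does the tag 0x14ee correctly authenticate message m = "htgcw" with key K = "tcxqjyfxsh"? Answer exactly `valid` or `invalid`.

Key "tcxqjyfxsh" = 74 63 78 71 6a 79 66 78 73 68 is 10 bytes > B = 7, so hash it first: H(key) = 04 5c, then zero-pad to 7 bytes: K' = 04 5c 00 00 00 00 00.
K' ⊕ ipad = 32 6a 36 36 36 36 36; K' ⊕ opad = 58 00 5c 5c 5c 5c 5c.
Inner hash: sum = 50+106+54+54+54+54+54+104+116+103+99+119 = 967 → 03 c7.
Outer hash (recomputed tag): sum = 88+0+92+92+92+92+92+3+199 = 750 → 02 ee.
Recomputed tag = 02ee; claimed = 14ee → mismatch.

invalid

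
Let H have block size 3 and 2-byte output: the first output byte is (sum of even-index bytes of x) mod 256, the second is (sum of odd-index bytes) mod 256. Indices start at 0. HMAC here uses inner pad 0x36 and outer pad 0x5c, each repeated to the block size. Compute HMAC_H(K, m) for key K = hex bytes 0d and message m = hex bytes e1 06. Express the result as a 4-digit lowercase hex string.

c4d3

Key hex bytes 0d is 1 byte ≤ B = 3; zero-pad to 3 bytes: K' = 0d 00 00.
K' ⊕ ipad = 3b 36 36.  K' ⊕ opad = 51 5c 5c.
Inner input = (K'⊕ipad) ∥ m = 3b 36 36 ∥ e1 06.
Inner hash: even-index sum = 119 mod 256 = 119; odd-index sum = 279 mod 256 = 23 → 77 17.
Outer input = (K'⊕opad) ∥ inner = 51 5c 5c ∥ 77 17.
Outer hash (tag): even-index sum = 196 mod 256 = 196; odd-index sum = 211 mod 256 = 211 → c4 d3.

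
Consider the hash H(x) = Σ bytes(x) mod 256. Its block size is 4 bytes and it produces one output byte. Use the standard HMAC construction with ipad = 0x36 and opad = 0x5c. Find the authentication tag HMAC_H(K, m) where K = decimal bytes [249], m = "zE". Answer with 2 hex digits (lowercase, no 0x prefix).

e9

Key decimal bytes [249] = f9 is 1 byte ≤ B = 4; zero-pad to 4 bytes: K' = f9 00 00 00.
K' ⊕ ipad = cf 36 36 36.  K' ⊕ opad = a5 5c 5c 5c.
Inner input = (K'⊕ipad) ∥ m = cf 36 36 36 ∥ 7a 45.
Inner hash: sum = 207+54+54+54+122+69 = 560; mod 256 = 48 → 30.
Outer input = (K'⊕opad) ∥ inner = a5 5c 5c 5c ∥ 30.
Outer hash (tag): sum = 165+92+92+92+48 = 489; mod 256 = 233 → e9.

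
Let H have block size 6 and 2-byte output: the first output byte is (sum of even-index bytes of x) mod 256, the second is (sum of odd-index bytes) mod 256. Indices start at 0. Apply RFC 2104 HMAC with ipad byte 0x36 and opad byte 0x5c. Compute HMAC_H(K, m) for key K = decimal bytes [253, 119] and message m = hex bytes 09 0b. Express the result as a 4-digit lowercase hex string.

999b

Key decimal bytes [253, 119] = fd 77 is 2 bytes ≤ B = 6; zero-pad to 6 bytes: K' = fd 77 00 00 00 00.
K' ⊕ ipad = cb 41 36 36 36 36.  K' ⊕ opad = a1 2b 5c 5c 5c 5c.
Inner input = (K'⊕ipad) ∥ m = cb 41 36 36 36 36 ∥ 09 0b.
Inner hash: even-index sum = 320 mod 256 = 64; odd-index sum = 184 mod 256 = 184 → 40 b8.
Outer input = (K'⊕opad) ∥ inner = a1 2b 5c 5c 5c 5c ∥ 40 b8.
Outer hash (tag): even-index sum = 409 mod 256 = 153; odd-index sum = 411 mod 256 = 155 → 99 9b.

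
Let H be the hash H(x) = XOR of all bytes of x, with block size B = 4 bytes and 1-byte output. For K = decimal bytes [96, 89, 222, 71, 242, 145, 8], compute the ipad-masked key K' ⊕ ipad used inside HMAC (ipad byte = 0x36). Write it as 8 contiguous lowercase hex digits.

Key decimal bytes [96, 89, 222, 71, 242, 145, 8] = 60 59 de 47 f2 91 08 is 7 bytes > B = 4, so hash it first: H(key) = cb, then zero-pad to 4 bytes: K' = cb 00 00 00.
XOR each byte with 0x36: cb⊕36=fd, 00⊕36=36, 00⊕36=36, 00⊕36=36.

fd363636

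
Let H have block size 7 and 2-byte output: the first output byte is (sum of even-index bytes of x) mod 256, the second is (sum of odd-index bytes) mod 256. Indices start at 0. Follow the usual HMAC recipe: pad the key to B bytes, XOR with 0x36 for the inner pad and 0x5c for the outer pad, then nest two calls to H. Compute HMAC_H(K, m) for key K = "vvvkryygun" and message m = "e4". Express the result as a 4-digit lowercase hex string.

0e7b

Key "vvvkryygun" = 76 76 76 6b 72 79 79 67 75 6e is 10 bytes > B = 7, so hash it first: H(key) = 4c 2f, then zero-pad to 7 bytes: K' = 4c 2f 00 00 00 00 00.
K' ⊕ ipad = 7a 19 36 36 36 36 36.  K' ⊕ opad = 10 73 5c 5c 5c 5c 5c.
Inner input = (K'⊕ipad) ∥ m = 7a 19 36 36 36 36 36 ∥ 65 34.
Inner hash: even-index sum = 336 mod 256 = 80; odd-index sum = 234 mod 256 = 234 → 50 ea.
Outer input = (K'⊕opad) ∥ inner = 10 73 5c 5c 5c 5c 5c ∥ 50 ea.
Outer hash (tag): even-index sum = 526 mod 256 = 14; odd-index sum = 379 mod 256 = 123 → 0e 7b.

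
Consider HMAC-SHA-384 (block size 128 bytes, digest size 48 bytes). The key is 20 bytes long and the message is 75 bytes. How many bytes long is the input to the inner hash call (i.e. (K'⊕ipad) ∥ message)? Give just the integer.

203

Key is 20 ≤ 128 bytes, zero-padded: |K'| = 128.
Inner input = (K'⊕ipad) ∥ m → 128 + 75 = 203 bytes.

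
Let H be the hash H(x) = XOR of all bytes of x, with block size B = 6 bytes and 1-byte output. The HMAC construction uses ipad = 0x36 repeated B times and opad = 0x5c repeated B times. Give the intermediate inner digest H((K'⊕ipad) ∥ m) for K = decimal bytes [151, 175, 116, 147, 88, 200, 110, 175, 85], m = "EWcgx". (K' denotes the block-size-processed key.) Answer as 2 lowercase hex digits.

Key decimal bytes [151, 175, 116, 147, 88, 200, 110, 175, 85] = 97 af 74 93 58 c8 6e af 55 is 9 bytes > B = 6, so hash it first: H(key) = db, then zero-pad to 6 bytes: K' = db 00 00 00 00 00.
K' ⊕ ipad = ed 36 36 36 36 36.
Inner input = ed 36 36 36 36 36 ∥ 45 57 63 67 78.
Inner hash: XOR ed⊕36⊕36⊕36⊕36⊕36⊕45⊕57⊕63⊕67⊕78 = b5.

b5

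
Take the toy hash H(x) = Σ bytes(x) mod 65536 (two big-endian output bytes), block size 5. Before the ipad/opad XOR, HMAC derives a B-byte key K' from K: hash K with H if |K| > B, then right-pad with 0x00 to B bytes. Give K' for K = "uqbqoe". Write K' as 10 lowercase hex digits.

028d000000

|K| = 6 > B = 5, so first hash the key.
H(K): sum = 117+113+98+113+111+101 = 653 → 02 8d.
Zero-pad H(K) = 02 8d to 5 bytes: K' = 02 8d 00 00 00.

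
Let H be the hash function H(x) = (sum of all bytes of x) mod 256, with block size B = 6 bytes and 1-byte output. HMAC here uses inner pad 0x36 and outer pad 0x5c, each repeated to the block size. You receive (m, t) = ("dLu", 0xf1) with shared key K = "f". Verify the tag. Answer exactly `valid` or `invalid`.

Key "f" = 66 is 1 byte ≤ B = 6; zero-pad to 6 bytes: K' = 66 00 00 00 00 00.
K' ⊕ ipad = 50 36 36 36 36 36; K' ⊕ opad = 3a 5c 5c 5c 5c 5c.
Inner hash: sum = 80+54+54+54+54+54+100+76+117 = 643; mod 256 = 131 → 83.
Outer hash (recomputed tag): sum = 58+92+92+92+92+92+131 = 649; mod 256 = 137 → 89.
Recomputed tag = 89; claimed = f1 → mismatch.

invalid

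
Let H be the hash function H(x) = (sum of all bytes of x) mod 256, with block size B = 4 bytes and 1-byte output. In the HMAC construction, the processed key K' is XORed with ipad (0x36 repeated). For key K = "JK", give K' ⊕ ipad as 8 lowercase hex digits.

7c7d3636

Key "JK" = 4a 4b is 2 bytes ≤ B = 4; zero-pad to 4 bytes: K' = 4a 4b 00 00.
XOR each byte with 0x36: 4a⊕36=7c, 4b⊕36=7d, 00⊕36=36, 00⊕36=36.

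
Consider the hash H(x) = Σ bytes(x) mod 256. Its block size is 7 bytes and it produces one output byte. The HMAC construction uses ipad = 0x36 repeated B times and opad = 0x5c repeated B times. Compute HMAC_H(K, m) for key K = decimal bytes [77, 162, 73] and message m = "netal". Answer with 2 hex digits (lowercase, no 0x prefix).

0e

Key decimal bytes [77, 162, 73] = 4d a2 49 is 3 bytes ≤ B = 7; zero-pad to 7 bytes: K' = 4d a2 49 00 00 00 00.
K' ⊕ ipad = 7b 94 7f 36 36 36 36.  K' ⊕ opad = 11 fe 15 5c 5c 5c 5c.
Inner input = (K'⊕ipad) ∥ m = 7b 94 7f 36 36 36 36 ∥ 6e 65 74 61 6c.
Inner hash: sum = 123+148+127+54+54+54+54+110+101+116+97+108 = 1146; mod 256 = 122 → 7a.
Outer input = (K'⊕opad) ∥ inner = 11 fe 15 5c 5c 5c 5c ∥ 7a.
Outer hash (tag): sum = 17+254+21+92+92+92+92+122 = 782; mod 256 = 14 → 0e.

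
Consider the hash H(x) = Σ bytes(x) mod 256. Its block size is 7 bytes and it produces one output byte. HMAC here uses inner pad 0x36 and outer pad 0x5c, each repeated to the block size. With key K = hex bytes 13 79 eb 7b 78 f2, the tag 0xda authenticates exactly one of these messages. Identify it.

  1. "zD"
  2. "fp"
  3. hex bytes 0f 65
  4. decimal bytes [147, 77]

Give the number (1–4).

3

Key hex bytes 13 79 eb 7b 78 f2 is 6 bytes ≤ B = 7; zero-pad to 7 bytes: K' = 13 79 eb 7b 78 f2 00.
K' ⊕ ipad = 25 4f dd 4d 4e c4 36; K' ⊕ opad = 4f 25 b7 27 24 ae 5c.
m1: inner = H(25 4f dd 4d 4e c4 36 7a 44) = a4; tag = H(4f 25 b7 27 24 ae 5c a4) = 24
m2: inner = H(25 4f dd 4d 4e c4 36 66 70) = bc; tag = H(4f 25 b7 27 24 ae 5c bc) = 3c
m3: inner = H(25 4f dd 4d 4e c4 36 0f 65) = 5a; tag = H(4f 25 b7 27 24 ae 5c 5a) = da ← matches
m4: inner = H(25 4f dd 4d 4e c4 36 93 4d) = c6; tag = H(4f 25 b7 27 24 ae 5c c6) = 46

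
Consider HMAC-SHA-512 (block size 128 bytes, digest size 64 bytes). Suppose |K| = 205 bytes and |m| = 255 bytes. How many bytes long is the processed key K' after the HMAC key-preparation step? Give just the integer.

Key is 205 > 128 bytes, so it is hashed to 64 bytes then zero-padded to 128: |K'| = 128.

128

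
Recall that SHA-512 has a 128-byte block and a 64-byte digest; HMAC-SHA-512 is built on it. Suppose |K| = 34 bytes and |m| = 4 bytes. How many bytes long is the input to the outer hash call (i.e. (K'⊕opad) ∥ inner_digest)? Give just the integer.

Key is 34 ≤ 128 bytes, zero-padded: |K'| = 128.
Outer input = (K'⊕opad) ∥ H(inner) → 128 + 64 = 192 bytes.

192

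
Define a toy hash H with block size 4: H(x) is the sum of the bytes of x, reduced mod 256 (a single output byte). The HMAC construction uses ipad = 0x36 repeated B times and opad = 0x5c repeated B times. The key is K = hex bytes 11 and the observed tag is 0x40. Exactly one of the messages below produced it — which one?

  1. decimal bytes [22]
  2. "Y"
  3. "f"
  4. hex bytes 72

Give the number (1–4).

Key hex bytes 11 is 1 byte ≤ B = 4; zero-pad to 4 bytes: K' = 11 00 00 00.
K' ⊕ ipad = 27 36 36 36; K' ⊕ opad = 4d 5c 5c 5c.
m1: inner = H(27 36 36 36 16) = df; tag = H(4d 5c 5c 5c df) = 40 ← matches
m2: inner = H(27 36 36 36 59) = 22; tag = H(4d 5c 5c 5c 22) = 83
m3: inner = H(27 36 36 36 66) = 2f; tag = H(4d 5c 5c 5c 2f) = 90
m4: inner = H(27 36 36 36 72) = 3b; tag = H(4d 5c 5c 5c 3b) = 9c

1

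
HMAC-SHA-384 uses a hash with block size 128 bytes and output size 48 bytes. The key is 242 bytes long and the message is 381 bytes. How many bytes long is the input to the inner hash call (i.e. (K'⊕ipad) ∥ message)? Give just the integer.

509

Key is 242 > 128 bytes, so it is hashed to 48 bytes then zero-padded to 128: |K'| = 128.
Inner input = (K'⊕ipad) ∥ m → 128 + 381 = 509 bytes.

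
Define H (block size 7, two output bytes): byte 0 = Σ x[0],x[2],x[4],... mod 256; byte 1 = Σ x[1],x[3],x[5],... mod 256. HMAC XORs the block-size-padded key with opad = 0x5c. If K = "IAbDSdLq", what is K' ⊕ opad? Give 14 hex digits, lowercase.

Key "IAbDSdLq" = 49 41 62 44 53 64 4c 71 is 8 bytes > B = 7, so hash it first: H(key) = 4a 5a, then zero-pad to 7 bytes: K' = 4a 5a 00 00 00 00 00.
XOR each byte with 0x5c: 4a⊕5c=16, 5a⊕5c=06, 00⊕5c=5c, 00⊕5c=5c, 00⊕5c=5c, 00⊕5c=5c, 00⊕5c=5c.

16065c5c5c5c5c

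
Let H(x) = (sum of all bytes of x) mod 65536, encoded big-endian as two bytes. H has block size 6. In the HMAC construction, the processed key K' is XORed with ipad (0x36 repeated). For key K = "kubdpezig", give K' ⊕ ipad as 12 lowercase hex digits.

35f336363636

Key "kubdpezig" = 6b 75 62 64 70 65 7a 69 67 is 9 bytes > B = 6, so hash it first: H(key) = 03 c5, then zero-pad to 6 bytes: K' = 03 c5 00 00 00 00.
XOR each byte with 0x36: 03⊕36=35, c5⊕36=f3, 00⊕36=36, 00⊕36=36, 00⊕36=36, 00⊕36=36.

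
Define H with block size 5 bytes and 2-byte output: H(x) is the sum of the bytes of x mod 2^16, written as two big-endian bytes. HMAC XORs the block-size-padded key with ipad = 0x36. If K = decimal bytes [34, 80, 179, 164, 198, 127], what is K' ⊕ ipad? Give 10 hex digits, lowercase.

Key decimal bytes [34, 80, 179, 164, 198, 127] = 22 50 b3 a4 c6 7f is 6 bytes > B = 5, so hash it first: H(key) = 03 0e, then zero-pad to 5 bytes: K' = 03 0e 00 00 00.
XOR each byte with 0x36: 03⊕36=35, 0e⊕36=38, 00⊕36=36, 00⊕36=36, 00⊕36=36.

3538363636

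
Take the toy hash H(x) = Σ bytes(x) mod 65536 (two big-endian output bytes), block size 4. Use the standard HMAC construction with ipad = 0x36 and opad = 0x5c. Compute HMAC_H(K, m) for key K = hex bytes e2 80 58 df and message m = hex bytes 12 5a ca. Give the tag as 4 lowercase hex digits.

023c

Key hex bytes e2 80 58 df is exactly B = 4 bytes: K' = e2 80 58 df.
K' ⊕ ipad = d4 b6 6e e9.  K' ⊕ opad = be dc 04 83.
Inner input = (K'⊕ipad) ∥ m = d4 b6 6e e9 ∥ 12 5a ca.
Inner hash: sum = 212+182+110+233+18+90+202 = 1047 → 04 17.
Outer input = (K'⊕opad) ∥ inner = be dc 04 83 ∥ 04 17.
Outer hash (tag): sum = 190+220+4+131+4+23 = 572 → 02 3c.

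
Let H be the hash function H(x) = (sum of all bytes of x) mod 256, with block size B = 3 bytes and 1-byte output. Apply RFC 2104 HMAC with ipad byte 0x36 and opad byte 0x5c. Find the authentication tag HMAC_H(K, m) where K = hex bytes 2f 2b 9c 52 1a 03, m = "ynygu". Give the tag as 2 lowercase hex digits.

ec

Key hex bytes 2f 2b 9c 52 1a 03 is 6 bytes > B = 3, so hash it first: H(key) = 65, then zero-pad to 3 bytes: K' = 65 00 00.
K' ⊕ ipad = 53 36 36.  K' ⊕ opad = 39 5c 5c.
Inner input = (K'⊕ipad) ∥ m = 53 36 36 ∥ 79 6e 79 67 75.
Inner hash: sum = 83+54+54+121+110+121+103+117 = 763; mod 256 = 251 → fb.
Outer input = (K'⊕opad) ∥ inner = 39 5c 5c ∥ fb.
Outer hash (tag): sum = 57+92+92+251 = 492; mod 256 = 236 → ec.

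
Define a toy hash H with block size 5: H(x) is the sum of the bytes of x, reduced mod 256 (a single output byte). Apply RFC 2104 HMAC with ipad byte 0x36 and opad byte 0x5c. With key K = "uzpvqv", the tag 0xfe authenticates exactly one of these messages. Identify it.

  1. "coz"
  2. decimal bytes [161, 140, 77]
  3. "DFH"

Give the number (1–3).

1

Key "uzpvqv" = 75 7a 70 76 71 76 is 6 bytes > B = 5, so hash it first: H(key) = bc, then zero-pad to 5 bytes: K' = bc 00 00 00 00.
K' ⊕ ipad = 8a 36 36 36 36; K' ⊕ opad = e0 5c 5c 5c 5c.
m1: inner = H(8a 36 36 36 36 63 6f 7a) = ae; tag = H(e0 5c 5c 5c 5c ae) = fe ← matches
m2: inner = H(8a 36 36 36 36 a1 8c 4d) = dc; tag = H(e0 5c 5c 5c 5c dc) = 2c
m3: inner = H(8a 36 36 36 36 44 46 48) = 34; tag = H(e0 5c 5c 5c 5c 34) = 84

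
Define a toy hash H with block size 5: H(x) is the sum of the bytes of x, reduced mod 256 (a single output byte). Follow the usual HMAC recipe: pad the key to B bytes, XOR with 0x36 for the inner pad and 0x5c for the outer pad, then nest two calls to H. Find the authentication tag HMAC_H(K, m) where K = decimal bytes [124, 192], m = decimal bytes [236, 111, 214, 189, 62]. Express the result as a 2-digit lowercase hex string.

Key decimal bytes [124, 192] = 7c c0 is 2 bytes ≤ B = 5; zero-pad to 5 bytes: K' = 7c c0 00 00 00.
K' ⊕ ipad = 4a f6 36 36 36.  K' ⊕ opad = 20 9c 5c 5c 5c.
Inner input = (K'⊕ipad) ∥ m = 4a f6 36 36 36 ∥ ec 6f d6 bd 3e.
Inner hash: sum = 74+246+54+54+54+236+111+214+189+62 = 1294; mod 256 = 14 → 0e.
Outer input = (K'⊕opad) ∥ inner = 20 9c 5c 5c 5c ∥ 0e.
Outer hash (tag): sum = 32+156+92+92+92+14 = 478; mod 256 = 222 → de.

de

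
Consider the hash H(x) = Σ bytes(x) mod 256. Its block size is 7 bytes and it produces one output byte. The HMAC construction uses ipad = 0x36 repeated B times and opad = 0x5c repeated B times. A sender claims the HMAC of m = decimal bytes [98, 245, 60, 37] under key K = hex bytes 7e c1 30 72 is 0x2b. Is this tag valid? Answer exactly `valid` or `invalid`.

invalid

Key hex bytes 7e c1 30 72 is 4 bytes ≤ B = 7; zero-pad to 7 bytes: K' = 7e c1 30 72 00 00 00.
K' ⊕ ipad = 48 f7 06 44 36 36 36; K' ⊕ opad = 22 9d 6c 2e 5c 5c 5c.
Inner hash: sum = 72+247+6+68+54+54+54+98+245+60+37 = 995; mod 256 = 227 → e3.
Outer hash (recomputed tag): sum = 34+157+108+46+92+92+92+227 = 848; mod 256 = 80 → 50.
Recomputed tag = 50; claimed = 2b → mismatch.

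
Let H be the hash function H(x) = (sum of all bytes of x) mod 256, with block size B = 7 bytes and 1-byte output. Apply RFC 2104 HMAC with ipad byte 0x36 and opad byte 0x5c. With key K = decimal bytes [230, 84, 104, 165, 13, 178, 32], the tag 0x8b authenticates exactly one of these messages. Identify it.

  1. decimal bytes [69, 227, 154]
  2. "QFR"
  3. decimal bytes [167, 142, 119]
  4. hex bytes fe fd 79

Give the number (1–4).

2

Key decimal bytes [230, 84, 104, 165, 13, 178, 32] = e6 54 68 a5 0d b2 20 is exactly B = 7 bytes: K' = e6 54 68 a5 0d b2 20.
K' ⊕ ipad = d0 62 5e 93 3b 84 16; K' ⊕ opad = ba 08 34 f9 51 ee 7c.
m1: inner = H(d0 62 5e 93 3b 84 16 45 e3 9a) = ba; tag = H(ba 08 34 f9 51 ee 7c ba) = 64
m2: inner = H(d0 62 5e 93 3b 84 16 51 46 52) = e1; tag = H(ba 08 34 f9 51 ee 7c e1) = 8b ← matches
m3: inner = H(d0 62 5e 93 3b 84 16 a7 8e 77) = a4; tag = H(ba 08 34 f9 51 ee 7c a4) = 4e
m4: inner = H(d0 62 5e 93 3b 84 16 fe fd 79) = 6c; tag = H(ba 08 34 f9 51 ee 7c 6c) = 16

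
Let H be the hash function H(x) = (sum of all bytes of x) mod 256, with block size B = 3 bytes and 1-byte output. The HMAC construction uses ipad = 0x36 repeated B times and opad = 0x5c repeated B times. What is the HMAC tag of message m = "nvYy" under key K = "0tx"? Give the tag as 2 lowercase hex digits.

Key "0tx" = 30 74 78 is exactly B = 3 bytes: K' = 30 74 78.
K' ⊕ ipad = 06 42 4e.  K' ⊕ opad = 6c 28 24.
Inner input = (K'⊕ipad) ∥ m = 06 42 4e ∥ 6e 76 59 79.
Inner hash: sum = 6+66+78+110+118+89+121 = 588; mod 256 = 76 → 4c.
Outer input = (K'⊕opad) ∥ inner = 6c 28 24 ∥ 4c.
Outer hash (tag): sum = 108+40+36+76 = 260; mod 256 = 4 → 04.

04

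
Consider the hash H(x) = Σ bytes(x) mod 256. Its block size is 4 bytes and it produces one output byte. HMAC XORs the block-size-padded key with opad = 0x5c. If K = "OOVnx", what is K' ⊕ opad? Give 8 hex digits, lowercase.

865c5c5c

Key "OOVnx" = 4f 4f 56 6e 78 is 5 bytes > B = 4, so hash it first: H(key) = da, then zero-pad to 4 bytes: K' = da 00 00 00.
XOR each byte with 0x5c: da⊕5c=86, 00⊕5c=5c, 00⊕5c=5c, 00⊕5c=5c.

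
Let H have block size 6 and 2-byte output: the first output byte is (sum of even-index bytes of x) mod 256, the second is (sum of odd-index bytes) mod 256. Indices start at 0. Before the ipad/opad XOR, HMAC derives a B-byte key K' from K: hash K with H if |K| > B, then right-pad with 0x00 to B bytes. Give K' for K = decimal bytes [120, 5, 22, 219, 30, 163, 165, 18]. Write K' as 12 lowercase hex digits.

519500000000

|K| = 8 > B = 6, so first hash the key.
H(K): even-index sum = 337 mod 256 = 81; odd-index sum = 405 mod 256 = 149 → 51 95.
Zero-pad H(K) = 51 95 to 6 bytes: K' = 51 95 00 00 00 00.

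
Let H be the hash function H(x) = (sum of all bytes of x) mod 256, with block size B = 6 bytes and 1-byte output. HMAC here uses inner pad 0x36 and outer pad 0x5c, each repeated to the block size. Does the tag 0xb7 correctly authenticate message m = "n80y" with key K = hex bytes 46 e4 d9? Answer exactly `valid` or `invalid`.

Key hex bytes 46 e4 d9 is 3 bytes ≤ B = 6; zero-pad to 6 bytes: K' = 46 e4 d9 00 00 00.
K' ⊕ ipad = 70 d2 ef 36 36 36; K' ⊕ opad = 1a b8 85 5c 5c 5c.
Inner hash: sum = 112+210+239+54+54+54+110+56+48+121 = 1058; mod 256 = 34 → 22.
Outer hash (recomputed tag): sum = 26+184+133+92+92+92+34 = 653; mod 256 = 141 → 8d.
Recomputed tag = 8d; claimed = b7 → mismatch.

invalid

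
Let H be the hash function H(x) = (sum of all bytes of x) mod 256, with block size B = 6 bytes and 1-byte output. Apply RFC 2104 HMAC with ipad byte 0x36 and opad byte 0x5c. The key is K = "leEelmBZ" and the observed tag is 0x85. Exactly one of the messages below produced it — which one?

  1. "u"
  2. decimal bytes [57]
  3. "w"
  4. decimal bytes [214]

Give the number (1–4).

Key "leEelmBZ" = 6c 65 45 65 6c 6d 42 5a is 8 bytes > B = 6, so hash it first: H(key) = f0, then zero-pad to 6 bytes: K' = f0 00 00 00 00 00.
K' ⊕ ipad = c6 36 36 36 36 36; K' ⊕ opad = ac 5c 5c 5c 5c 5c.
m1: inner = H(c6 36 36 36 36 36 75) = 49; tag = H(ac 5c 5c 5c 5c 5c 49) = c1
m2: inner = H(c6 36 36 36 36 36 39) = 0d; tag = H(ac 5c 5c 5c 5c 5c 0d) = 85 ← matches
m3: inner = H(c6 36 36 36 36 36 77) = 4b; tag = H(ac 5c 5c 5c 5c 5c 4b) = c3
m4: inner = H(c6 36 36 36 36 36 d6) = aa; tag = H(ac 5c 5c 5c 5c 5c aa) = 22

2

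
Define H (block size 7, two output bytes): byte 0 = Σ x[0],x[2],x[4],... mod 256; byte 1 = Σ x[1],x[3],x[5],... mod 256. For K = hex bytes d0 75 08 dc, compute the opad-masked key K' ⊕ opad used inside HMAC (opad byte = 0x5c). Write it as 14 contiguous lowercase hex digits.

Key hex bytes d0 75 08 dc is 4 bytes ≤ B = 7; zero-pad to 7 bytes: K' = d0 75 08 dc 00 00 00.
XOR each byte with 0x5c: d0⊕5c=8c, 75⊕5c=29, 08⊕5c=54, dc⊕5c=80, 00⊕5c=5c, 00⊕5c=5c, 00⊕5c=5c.

8c2954805c5c5c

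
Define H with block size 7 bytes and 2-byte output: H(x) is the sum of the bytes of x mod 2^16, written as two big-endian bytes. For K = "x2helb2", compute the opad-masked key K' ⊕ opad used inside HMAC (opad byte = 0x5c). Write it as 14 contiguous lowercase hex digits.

246e3439303e6e

Key "x2helb2" = 78 32 68 65 6c 62 32 is exactly B = 7 bytes: K' = 78 32 68 65 6c 62 32.
XOR each byte with 0x5c: 78⊕5c=24, 32⊕5c=6e, 68⊕5c=34, 65⊕5c=39, 6c⊕5c=30, 62⊕5c=3e, 32⊕5c=6e.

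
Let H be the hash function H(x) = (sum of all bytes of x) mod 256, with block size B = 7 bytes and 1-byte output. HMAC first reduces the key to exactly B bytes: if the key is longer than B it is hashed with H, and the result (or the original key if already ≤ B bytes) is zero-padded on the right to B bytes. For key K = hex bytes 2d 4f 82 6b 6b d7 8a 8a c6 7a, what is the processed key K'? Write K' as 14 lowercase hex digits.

ff000000000000

|K| = 10 > B = 7, so first hash the key.
H(K): sum = 45+79+130+107+107+215+138+138+198+122 = 1279; mod 256 = 255 → ff.
Zero-pad H(K) = ff to 7 bytes: K' = ff 00 00 00 00 00 00.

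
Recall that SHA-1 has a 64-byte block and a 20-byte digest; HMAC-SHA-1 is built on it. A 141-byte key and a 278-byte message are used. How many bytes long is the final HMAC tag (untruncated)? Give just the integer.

The tag is one SHA-1 digest: 20 bytes.

20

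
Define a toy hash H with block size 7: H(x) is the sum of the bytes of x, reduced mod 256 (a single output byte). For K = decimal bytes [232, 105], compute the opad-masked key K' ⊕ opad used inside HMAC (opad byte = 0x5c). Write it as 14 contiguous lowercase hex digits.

Key decimal bytes [232, 105] = e8 69 is 2 bytes ≤ B = 7; zero-pad to 7 bytes: K' = e8 69 00 00 00 00 00.
XOR each byte with 0x5c: e8⊕5c=b4, 69⊕5c=35, 00⊕5c=5c, 00⊕5c=5c, 00⊕5c=5c, 00⊕5c=5c, 00⊕5c=5c.

b4355c5c5c5c5c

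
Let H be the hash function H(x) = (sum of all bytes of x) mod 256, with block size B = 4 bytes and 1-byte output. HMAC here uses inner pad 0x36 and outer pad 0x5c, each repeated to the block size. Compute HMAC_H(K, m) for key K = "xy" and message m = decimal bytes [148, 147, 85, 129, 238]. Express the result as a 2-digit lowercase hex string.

Key "xy" = 78 79 is 2 bytes ≤ B = 4; zero-pad to 4 bytes: K' = 78 79 00 00.
K' ⊕ ipad = 4e 4f 36 36.  K' ⊕ opad = 24 25 5c 5c.
Inner input = (K'⊕ipad) ∥ m = 4e 4f 36 36 ∥ 94 93 55 81 ee.
Inner hash: sum = 78+79+54+54+148+147+85+129+238 = 1012; mod 256 = 244 → f4.
Outer input = (K'⊕opad) ∥ inner = 24 25 5c 5c ∥ f4.
Outer hash (tag): sum = 36+37+92+92+244 = 501; mod 256 = 245 → f5.

f5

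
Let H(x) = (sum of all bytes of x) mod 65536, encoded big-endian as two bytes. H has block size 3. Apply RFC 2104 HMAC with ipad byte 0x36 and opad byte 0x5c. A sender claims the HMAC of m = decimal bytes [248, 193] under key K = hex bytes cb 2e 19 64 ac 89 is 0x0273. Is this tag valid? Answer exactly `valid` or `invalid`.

valid

Key hex bytes cb 2e 19 64 ac 89 is 6 bytes > B = 3, so hash it first: H(key) = 02 ab, then zero-pad to 3 bytes: K' = 02 ab 00.
K' ⊕ ipad = 34 9d 36; K' ⊕ opad = 5e f7 5c.
Inner hash: sum = 52+157+54+248+193 = 704 → 02 c0.
Outer hash (recomputed tag): sum = 94+247+92+2+192 = 627 → 02 73.
Recomputed tag = 0273; claimed = 0273 → match.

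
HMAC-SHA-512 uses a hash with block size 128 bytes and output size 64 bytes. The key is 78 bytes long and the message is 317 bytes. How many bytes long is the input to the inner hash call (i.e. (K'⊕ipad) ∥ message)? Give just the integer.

Key is 78 ≤ 128 bytes, zero-padded: |K'| = 128.
Inner input = (K'⊕ipad) ∥ m → 128 + 317 = 445 bytes.

445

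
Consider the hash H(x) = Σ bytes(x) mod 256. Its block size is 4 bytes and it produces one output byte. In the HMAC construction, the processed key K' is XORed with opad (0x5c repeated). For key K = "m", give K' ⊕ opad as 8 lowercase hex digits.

315c5c5c

Key "m" = 6d is 1 byte ≤ B = 4; zero-pad to 4 bytes: K' = 6d 00 00 00.
XOR each byte with 0x5c: 6d⊕5c=31, 00⊕5c=5c, 00⊕5c=5c, 00⊕5c=5c.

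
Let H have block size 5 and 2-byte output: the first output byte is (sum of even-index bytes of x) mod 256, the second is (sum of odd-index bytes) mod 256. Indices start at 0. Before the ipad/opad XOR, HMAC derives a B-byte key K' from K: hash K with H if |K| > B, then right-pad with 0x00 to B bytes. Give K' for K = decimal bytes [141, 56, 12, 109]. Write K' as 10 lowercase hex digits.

Key decimal bytes [141, 56, 12, 109] = 8d 38 0c 6d is 4 bytes ≤ B = 5; zero-pad to 5 bytes: K' = 8d 38 0c 6d 00.

8d380c6d00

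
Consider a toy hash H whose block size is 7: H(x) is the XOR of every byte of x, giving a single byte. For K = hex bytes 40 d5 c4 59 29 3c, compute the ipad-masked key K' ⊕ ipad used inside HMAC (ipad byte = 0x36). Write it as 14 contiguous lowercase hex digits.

76e3f26f1f0a36

Key hex bytes 40 d5 c4 59 29 3c is 6 bytes ≤ B = 7; zero-pad to 7 bytes: K' = 40 d5 c4 59 29 3c 00.
XOR each byte with 0x36: 40⊕36=76, d5⊕36=e3, c4⊕36=f2, 59⊕36=6f, 29⊕36=1f, 3c⊕36=0a, 00⊕36=36.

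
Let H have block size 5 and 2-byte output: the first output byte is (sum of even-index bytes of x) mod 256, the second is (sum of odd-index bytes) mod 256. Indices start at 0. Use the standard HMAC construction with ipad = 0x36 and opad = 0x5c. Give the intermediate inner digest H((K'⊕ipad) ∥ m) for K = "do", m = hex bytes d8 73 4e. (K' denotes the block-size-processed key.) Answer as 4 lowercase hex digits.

Key "do" = 64 6f is 2 bytes ≤ B = 5; zero-pad to 5 bytes: K' = 64 6f 00 00 00.
K' ⊕ ipad = 52 59 36 36 36.
Inner input = 52 59 36 36 36 ∥ d8 73 4e.
Inner hash: even-index sum = 305 mod 256 = 49; odd-index sum = 437 mod 256 = 181 → 31 b5.

31b5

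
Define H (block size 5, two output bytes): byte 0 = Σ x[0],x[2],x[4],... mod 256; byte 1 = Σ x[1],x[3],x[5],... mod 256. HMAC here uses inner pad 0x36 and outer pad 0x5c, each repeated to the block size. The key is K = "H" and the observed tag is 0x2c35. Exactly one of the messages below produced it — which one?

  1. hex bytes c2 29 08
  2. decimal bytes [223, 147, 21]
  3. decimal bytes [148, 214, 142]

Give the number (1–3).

2

Key "H" = 48 is 1 byte ≤ B = 5; zero-pad to 5 bytes: K' = 48 00 00 00 00.
K' ⊕ ipad = 7e 36 36 36 36; K' ⊕ opad = 14 5c 5c 5c 5c.
m1: inner = H(7e 36 36 36 36 c2 29 08) = 13 36; tag = H(14 5c 5c 5c 5c 13 36) = 02cb
m2: inner = H(7e 36 36 36 36 df 93 15) = 7d 60; tag = H(14 5c 5c 5c 5c 7d 60) = 2c35 ← matches
m3: inner = H(7e 36 36 36 36 94 d6 8e) = c0 8e; tag = H(14 5c 5c 5c 5c c0 8e) = 5a78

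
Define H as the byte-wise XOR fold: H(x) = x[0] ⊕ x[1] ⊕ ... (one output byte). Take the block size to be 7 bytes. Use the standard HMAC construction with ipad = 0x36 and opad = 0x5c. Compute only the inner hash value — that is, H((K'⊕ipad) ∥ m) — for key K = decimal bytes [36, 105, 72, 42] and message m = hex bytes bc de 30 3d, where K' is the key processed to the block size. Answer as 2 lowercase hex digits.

76

Key decimal bytes [36, 105, 72, 42] = 24 69 48 2a is 4 bytes ≤ B = 7; zero-pad to 7 bytes: K' = 24 69 48 2a 00 00 00.
K' ⊕ ipad = 12 5f 7e 1c 36 36 36.
Inner input = 12 5f 7e 1c 36 36 36 ∥ bc de 30 3d.
Inner hash: XOR 12⊕5f⊕7e⊕1c⊕36⊕36⊕36⊕bc⊕de⊕30⊕3d = 76.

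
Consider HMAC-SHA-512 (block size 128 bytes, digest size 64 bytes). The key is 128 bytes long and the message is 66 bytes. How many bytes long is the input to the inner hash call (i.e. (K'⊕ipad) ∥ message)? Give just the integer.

194

Key is 128 ≤ 128 bytes, zero-padded: |K'| = 128.
Inner input = (K'⊕ipad) ∥ m → 128 + 66 = 194 bytes.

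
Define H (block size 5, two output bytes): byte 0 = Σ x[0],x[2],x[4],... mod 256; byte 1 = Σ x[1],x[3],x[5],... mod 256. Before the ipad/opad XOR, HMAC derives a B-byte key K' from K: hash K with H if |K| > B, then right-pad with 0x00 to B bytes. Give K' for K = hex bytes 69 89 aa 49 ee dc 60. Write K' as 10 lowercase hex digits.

61ae000000

|K| = 7 > B = 5, so first hash the key.
H(K): even-index sum = 609 mod 256 = 97; odd-index sum = 430 mod 256 = 174 → 61 ae.
Zero-pad H(K) = 61 ae to 5 bytes: K' = 61 ae 00 00 00.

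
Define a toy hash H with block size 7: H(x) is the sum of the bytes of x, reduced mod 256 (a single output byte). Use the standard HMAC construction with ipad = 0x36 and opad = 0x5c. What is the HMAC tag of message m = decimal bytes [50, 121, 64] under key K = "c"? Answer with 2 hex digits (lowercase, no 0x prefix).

eb

Key "c" = 63 is 1 byte ≤ B = 7; zero-pad to 7 bytes: K' = 63 00 00 00 00 00 00.
K' ⊕ ipad = 55 36 36 36 36 36 36.  K' ⊕ opad = 3f 5c 5c 5c 5c 5c 5c.
Inner input = (K'⊕ipad) ∥ m = 55 36 36 36 36 36 36 ∥ 32 79 40.
Inner hash: sum = 85+54+54+54+54+54+54+50+121+64 = 644; mod 256 = 132 → 84.
Outer input = (K'⊕opad) ∥ inner = 3f 5c 5c 5c 5c 5c 5c ∥ 84.
Outer hash (tag): sum = 63+92+92+92+92+92+92+132 = 747; mod 256 = 235 → eb.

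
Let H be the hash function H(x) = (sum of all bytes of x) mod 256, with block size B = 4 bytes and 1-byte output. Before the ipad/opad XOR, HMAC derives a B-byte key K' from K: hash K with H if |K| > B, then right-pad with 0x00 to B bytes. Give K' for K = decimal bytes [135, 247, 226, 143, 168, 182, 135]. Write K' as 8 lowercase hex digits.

d4000000

|K| = 7 > B = 4, so first hash the key.
H(K): sum = 135+247+226+143+168+182+135 = 1236; mod 256 = 212 → d4.
Zero-pad H(K) = d4 to 4 bytes: K' = d4 00 00 00.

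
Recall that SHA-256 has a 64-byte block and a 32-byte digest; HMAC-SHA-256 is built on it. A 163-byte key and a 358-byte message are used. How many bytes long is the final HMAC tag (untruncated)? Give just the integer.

32

The tag is one SHA-256 digest: 32 bytes.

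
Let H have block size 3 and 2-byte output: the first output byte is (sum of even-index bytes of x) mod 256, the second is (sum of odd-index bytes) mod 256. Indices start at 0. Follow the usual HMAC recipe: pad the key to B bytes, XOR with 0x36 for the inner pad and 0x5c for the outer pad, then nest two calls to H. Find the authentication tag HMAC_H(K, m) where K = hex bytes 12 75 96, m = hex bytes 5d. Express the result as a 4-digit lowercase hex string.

Key hex bytes 12 75 96 is exactly B = 3 bytes: K' = 12 75 96.
K' ⊕ ipad = 24 43 a0.  K' ⊕ opad = 4e 29 ca.
Inner input = (K'⊕ipad) ∥ m = 24 43 a0 ∥ 5d.
Inner hash: even-index sum = 196 mod 256 = 196; odd-index sum = 160 mod 256 = 160 → c4 a0.
Outer input = (K'⊕opad) ∥ inner = 4e 29 ca ∥ c4 a0.
Outer hash (tag): even-index sum = 440 mod 256 = 184; odd-index sum = 237 mod 256 = 237 → b8 ed.

b8ed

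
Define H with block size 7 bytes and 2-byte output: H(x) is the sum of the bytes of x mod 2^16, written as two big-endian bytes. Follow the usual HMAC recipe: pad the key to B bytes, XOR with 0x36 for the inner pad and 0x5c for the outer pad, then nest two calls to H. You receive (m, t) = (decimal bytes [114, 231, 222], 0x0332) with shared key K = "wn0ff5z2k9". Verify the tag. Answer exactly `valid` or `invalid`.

Key "wn0ff5z2k9" = 77 6e 30 66 66 35 7a 32 6b 39 is 10 bytes > B = 7, so hash it first: H(key) = 03 66, then zero-pad to 7 bytes: K' = 03 66 00 00 00 00 00.
K' ⊕ ipad = 35 50 36 36 36 36 36; K' ⊕ opad = 5f 3a 5c 5c 5c 5c 5c.
Inner hash: sum = 53+80+54+54+54+54+54+114+231+222 = 970 → 03 ca.
Outer hash (recomputed tag): sum = 95+58+92+92+92+92+92+3+202 = 818 → 03 32.
Recomputed tag = 0332; claimed = 0332 → match.

valid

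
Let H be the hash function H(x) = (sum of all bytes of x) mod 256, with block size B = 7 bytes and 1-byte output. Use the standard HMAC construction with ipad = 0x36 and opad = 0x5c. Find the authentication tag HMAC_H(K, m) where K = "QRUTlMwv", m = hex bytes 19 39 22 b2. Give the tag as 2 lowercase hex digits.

04

Key "QRUTlMwv" = 51 52 55 54 6c 4d 77 76 is 8 bytes > B = 7, so hash it first: H(key) = f2, then zero-pad to 7 bytes: K' = f2 00 00 00 00 00 00.
K' ⊕ ipad = c4 36 36 36 36 36 36.  K' ⊕ opad = ae 5c 5c 5c 5c 5c 5c.
Inner input = (K'⊕ipad) ∥ m = c4 36 36 36 36 36 36 ∥ 19 39 22 b2.
Inner hash: sum = 196+54+54+54+54+54+54+25+57+34+178 = 814; mod 256 = 46 → 2e.
Outer input = (K'⊕opad) ∥ inner = ae 5c 5c 5c 5c 5c 5c ∥ 2e.
Outer hash (tag): sum = 174+92+92+92+92+92+92+46 = 772; mod 256 = 4 → 04.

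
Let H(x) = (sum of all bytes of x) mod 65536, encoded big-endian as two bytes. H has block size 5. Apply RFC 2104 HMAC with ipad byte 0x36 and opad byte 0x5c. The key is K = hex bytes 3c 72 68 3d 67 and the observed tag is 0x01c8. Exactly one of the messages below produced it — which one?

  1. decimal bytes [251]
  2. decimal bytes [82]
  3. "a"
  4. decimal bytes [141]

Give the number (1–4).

3

Key hex bytes 3c 72 68 3d 67 is exactly B = 5 bytes: K' = 3c 72 68 3d 67.
K' ⊕ ipad = 0a 44 5e 0b 51; K' ⊕ opad = 60 2e 34 61 3b.
m1: inner = H(0a 44 5e 0b 51 fb) = 02 03; tag = H(60 2e 34 61 3b 02 03) = 0163
m2: inner = H(0a 44 5e 0b 51 52) = 01 5a; tag = H(60 2e 34 61 3b 01 5a) = 01b9
m3: inner = H(0a 44 5e 0b 51 61) = 01 69; tag = H(60 2e 34 61 3b 01 69) = 01c8 ← matches
m4: inner = H(0a 44 5e 0b 51 8d) = 01 95; tag = H(60 2e 34 61 3b 01 95) = 01f4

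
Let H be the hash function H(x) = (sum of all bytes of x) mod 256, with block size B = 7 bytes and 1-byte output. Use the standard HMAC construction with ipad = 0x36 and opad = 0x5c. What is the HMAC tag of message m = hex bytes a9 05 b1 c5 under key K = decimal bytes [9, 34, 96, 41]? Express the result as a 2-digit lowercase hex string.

Key decimal bytes [9, 34, 96, 41] = 09 22 60 29 is 4 bytes ≤ B = 7; zero-pad to 7 bytes: K' = 09 22 60 29 00 00 00.
K' ⊕ ipad = 3f 14 56 1f 36 36 36.  K' ⊕ opad = 55 7e 3c 75 5c 5c 5c.
Inner input = (K'⊕ipad) ∥ m = 3f 14 56 1f 36 36 36 ∥ a9 05 b1 c5.
Inner hash: sum = 63+20+86+31+54+54+54+169+5+177+197 = 910; mod 256 = 142 → 8e.
Outer input = (K'⊕opad) ∥ inner = 55 7e 3c 75 5c 5c 5c ∥ 8e.
Outer hash (tag): sum = 85+126+60+117+92+92+92+142 = 806; mod 256 = 38 → 26.

26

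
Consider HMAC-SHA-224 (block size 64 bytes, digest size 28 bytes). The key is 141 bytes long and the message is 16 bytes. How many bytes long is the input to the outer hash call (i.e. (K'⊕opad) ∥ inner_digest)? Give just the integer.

92

Key is 141 > 64 bytes, so it is hashed to 28 bytes then zero-padded to 64: |K'| = 64.
Outer input = (K'⊕opad) ∥ H(inner) → 64 + 28 = 92 bytes.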